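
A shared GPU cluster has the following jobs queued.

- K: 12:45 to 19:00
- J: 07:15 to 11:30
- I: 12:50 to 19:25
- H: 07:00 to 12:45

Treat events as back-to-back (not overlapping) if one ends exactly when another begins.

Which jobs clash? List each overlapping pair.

H & J, I & K

Two intervals overlap when each starts before the other ends.
Sorted by start: H, J, K, I.
J starts before H ends → H and J overlap.
K starts exactly when H ends (back-to-back, no overlap), so nothing later overlaps H either.
K starts after J ends, so nothing later overlaps J either.
I starts before K ends → K and I overlap.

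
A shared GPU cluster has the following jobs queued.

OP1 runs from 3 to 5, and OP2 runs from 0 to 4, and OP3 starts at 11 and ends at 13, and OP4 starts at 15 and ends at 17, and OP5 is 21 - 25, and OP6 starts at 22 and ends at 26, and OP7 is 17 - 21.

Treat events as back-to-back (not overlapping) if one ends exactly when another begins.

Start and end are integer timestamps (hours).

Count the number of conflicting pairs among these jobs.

Sorted by start: OP2, OP1, OP3, OP4, OP7, OP5, OP6.
OP1 starts before OP2 ends → OP2 and OP1 overlap.
OP3 starts after OP2 ends; OP2 is clear from here.
OP3 starts after OP1 ends; OP1 is clear from here.
OP4 starts after OP3 ends; OP3 is clear from here.
OP7 starts exactly when OP4 ends (back-to-back, no overlap); OP4 is clear from here.
OP5 starts exactly when OP7 ends (back-to-back, no overlap); OP7 is clear from here.
OP6 starts before OP5 ends → OP5 and OP6 overlap.
Overlapping pairs: OP1 & OP2, OP5 & OP6 — 2 in total.

2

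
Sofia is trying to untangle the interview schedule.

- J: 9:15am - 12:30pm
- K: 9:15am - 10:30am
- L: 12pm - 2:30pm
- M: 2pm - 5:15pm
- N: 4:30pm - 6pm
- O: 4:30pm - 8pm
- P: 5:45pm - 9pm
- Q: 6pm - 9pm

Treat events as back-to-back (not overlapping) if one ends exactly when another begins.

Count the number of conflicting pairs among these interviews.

10

Sorted by start: J, K, L, M, N, O, P, Q.
K starts before J ends → J and K overlap.
L starts before J ends → J and L overlap.
M starts after J ends; J is clear from here.
L starts after K ends; K is clear from here.
M starts before L ends → L and M overlap.
N starts after L ends; L is clear from here.
N starts before M ends → M and N overlap.
O starts before M ends → M and O overlap.
P starts after M ends; M is clear from here.
O starts before N ends → N and O overlap.
P starts before N ends → N and P overlap.
Q starts exactly when N ends (back-to-back, no overlap).
P starts before O ends → O and P overlap.
Q starts before O ends → O and Q overlap.
Q starts before P ends → P and Q overlap.
Overlapping pairs: J & K, J & L, L & M, M & N, M & O, N & O, N & P, O & P, O & Q, P & Q — 10 in total.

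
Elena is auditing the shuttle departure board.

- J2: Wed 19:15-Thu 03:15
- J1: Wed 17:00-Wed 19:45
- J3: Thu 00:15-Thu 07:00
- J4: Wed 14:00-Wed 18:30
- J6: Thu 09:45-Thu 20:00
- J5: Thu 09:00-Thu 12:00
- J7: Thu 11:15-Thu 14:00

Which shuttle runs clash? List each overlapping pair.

J1 & J2, J1 & J4, J2 & J3, J5 & J6, J5 & J7, J6 & J7

Check each pair: they overlap iff neither finishes before the other starts.
Sorted by start: J4, J1, J2, J3, J5, J6, J7.
J1 starts before J4 ends → J4 and J1 overlap.
J2 starts after J4 ends; J4 is clear from here.
J2 starts before J1 ends → J1 and J2 overlap.
J3 starts after J1 ends; J1 is clear from here.
J3 starts before J2 ends → J2 and J3 overlap.
J5 starts after J2 ends; J2 is clear from here.
J5 starts after J3 ends; J3 is clear from here.
J6 starts before J5 ends → J5 and J6 overlap.
J7 starts before J5 ends → J5 and J7 overlap.
J7 starts before J6 ends → J6 and J7 overlap.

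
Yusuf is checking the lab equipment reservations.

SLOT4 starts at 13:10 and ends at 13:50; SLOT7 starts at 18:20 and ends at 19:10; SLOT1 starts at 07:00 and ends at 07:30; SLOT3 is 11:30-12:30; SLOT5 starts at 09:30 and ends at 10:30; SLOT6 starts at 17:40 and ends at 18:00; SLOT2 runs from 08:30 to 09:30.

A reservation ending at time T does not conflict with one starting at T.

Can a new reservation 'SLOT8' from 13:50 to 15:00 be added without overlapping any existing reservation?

SLOT1: ends 07:30 at or before SLOT8 starts 13:50 → clear.
SLOT2: ends 09:30 at or before SLOT8 starts 13:50 → clear.
SLOT5: ends 10:30 at or before SLOT8 starts 13:50 → clear.
SLOT3: ends 12:30 at or before SLOT8 starts 13:50 → clear.
SLOT4: ends 13:50 at or before SLOT8 starts 13:50 → clear.
SLOT6: starts 17:40 at or after SLOT8 ends 15:00 → clear.
SLOT7: starts 18:20 at or after SLOT8 ends 15:00 → clear.

Yes — the slot is free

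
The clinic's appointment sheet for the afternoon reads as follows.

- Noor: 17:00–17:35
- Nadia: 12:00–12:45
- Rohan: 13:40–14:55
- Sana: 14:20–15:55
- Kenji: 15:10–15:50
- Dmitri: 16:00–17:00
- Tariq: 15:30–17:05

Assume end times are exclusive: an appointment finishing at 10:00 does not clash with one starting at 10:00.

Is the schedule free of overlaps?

No

Check each pair: they overlap iff neither finishes before the other starts.
Sorted by start: Nadia, Rohan, Sana, Kenji, Tariq, Dmitri, Noor.
Rohan starts after Nadia ends, so Nadia has no further overlaps.
Sana starts before Rohan ends → Rohan and Sana overlap.
That's a conflict, so the schedule is not conflict-free.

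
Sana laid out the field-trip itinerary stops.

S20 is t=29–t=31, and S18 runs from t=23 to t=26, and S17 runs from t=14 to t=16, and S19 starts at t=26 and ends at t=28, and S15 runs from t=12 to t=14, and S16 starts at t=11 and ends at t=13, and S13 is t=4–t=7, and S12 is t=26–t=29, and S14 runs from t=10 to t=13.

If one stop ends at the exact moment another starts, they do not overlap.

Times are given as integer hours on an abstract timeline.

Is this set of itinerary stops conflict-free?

No

Sorted by start: S13, S14, S16, S15, S17, S18, S12, S19, S20.
S14 starts after S13 ends; S13 is clear from here.
S16 starts before S14 ends → S14 and S16 overlap.
That's a conflict, so the schedule is not conflict-free.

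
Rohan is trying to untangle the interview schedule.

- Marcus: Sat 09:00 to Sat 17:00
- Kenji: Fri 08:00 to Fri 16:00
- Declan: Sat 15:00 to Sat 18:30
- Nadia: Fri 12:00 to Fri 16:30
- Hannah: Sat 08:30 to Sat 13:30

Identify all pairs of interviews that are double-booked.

Sorted by start: Kenji, Nadia, Hannah, Marcus, Declan.
Nadia starts before Kenji ends → Kenji and Nadia overlap.
Hannah starts after Kenji ends, so nothing later overlaps Kenji either.
Hannah starts after Nadia ends, so nothing later overlaps Nadia either.
Marcus starts before Hannah ends → Hannah and Marcus overlap.
Declan starts after Hannah ends.
Declan starts before Marcus ends → Marcus and Declan overlap.

Declan & Marcus, Hannah & Marcus, Kenji & Nadia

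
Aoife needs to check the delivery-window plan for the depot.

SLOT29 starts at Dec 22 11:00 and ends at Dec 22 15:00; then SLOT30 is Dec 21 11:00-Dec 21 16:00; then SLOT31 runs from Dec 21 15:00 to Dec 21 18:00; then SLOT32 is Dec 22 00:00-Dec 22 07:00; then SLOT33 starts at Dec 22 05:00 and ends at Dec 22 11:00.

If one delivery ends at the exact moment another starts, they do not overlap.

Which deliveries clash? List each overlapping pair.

Check each pair: they overlap iff neither finishes before the other starts.
Sorted by start: SLOT30, SLOT31, SLOT32, SLOT33, SLOT29.
SLOT31 starts before SLOT30 ends → SLOT30 and SLOT31 overlap.
SLOT32 starts after SLOT30 ends — done with SLOT30.
SLOT32 starts after SLOT31 ends — done with SLOT31.
SLOT33 starts before SLOT32 ends → SLOT32 and SLOT33 overlap.
SLOT29 starts after SLOT32 ends.
SLOT29 starts exactly when SLOT33 ends (back-to-back, no overlap).

SLOT30 & SLOT31, SLOT32 & SLOT33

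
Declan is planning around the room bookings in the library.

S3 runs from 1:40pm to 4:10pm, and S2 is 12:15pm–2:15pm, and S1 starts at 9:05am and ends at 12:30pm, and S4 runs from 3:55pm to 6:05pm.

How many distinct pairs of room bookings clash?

3

Sorted by start: S1, S2, S3, S4.
S2 starts before S1 ends → S1 and S2 overlap.
S3 starts after S1 ends; S1 is clear from here.
S3 starts before S2 ends → S2 and S3 overlap.
S4 starts after S2 ends.
S4 starts before S3 ends → S3 and S4 overlap.
Overlapping pairs: S1 & S2, S2 & S3, S3 & S4 — 3 in total.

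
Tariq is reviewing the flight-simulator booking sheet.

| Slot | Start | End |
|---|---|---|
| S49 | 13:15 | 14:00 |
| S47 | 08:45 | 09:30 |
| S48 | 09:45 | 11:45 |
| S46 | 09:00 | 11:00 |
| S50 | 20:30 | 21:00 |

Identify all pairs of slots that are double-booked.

Sorted by start: S47, S46, S48, S49, S50.
S46 starts before S47 ends → S47 and S46 overlap.
S48 starts after S47 ends, so S47 has no further overlaps.
S48 starts before S46 ends → S46 and S48 overlap.
S49 starts after S46 ends, so S46 has no further overlaps.
S49 starts after S48 ends, so S48 has no further overlaps.
S50 starts after S49 ends.

S46 & S47, S46 & S48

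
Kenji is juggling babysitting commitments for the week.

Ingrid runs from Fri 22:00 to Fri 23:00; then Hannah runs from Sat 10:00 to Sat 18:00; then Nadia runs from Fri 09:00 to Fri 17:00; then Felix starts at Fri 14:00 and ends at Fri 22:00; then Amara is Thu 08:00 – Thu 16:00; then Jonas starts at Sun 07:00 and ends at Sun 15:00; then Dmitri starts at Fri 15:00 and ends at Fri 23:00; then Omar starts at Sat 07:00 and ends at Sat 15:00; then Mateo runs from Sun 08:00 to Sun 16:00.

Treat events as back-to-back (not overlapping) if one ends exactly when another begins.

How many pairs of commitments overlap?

6

Check each pair: they overlap iff neither finishes before the other starts.
Sorted by start: Amara, Nadia, Felix, Dmitri, Ingrid, Omar, Hannah, Jonas, Mateo.
Nadia starts after Amara ends; Amara is clear from here.
Felix starts before Nadia ends → Nadia and Felix overlap.
Dmitri starts before Nadia ends → Nadia and Dmitri overlap.
Ingrid starts after Nadia ends; Nadia is clear from here.
Dmitri starts before Felix ends → Felix and Dmitri overlap.
Ingrid starts exactly when Felix ends (back-to-back, no overlap); Felix is clear from here.
Ingrid starts before Dmitri ends → Dmitri and Ingrid overlap.
Omar starts after Dmitri ends; Dmitri is clear from here.
Omar starts after Ingrid ends; Ingrid is clear from here.
Hannah starts before Omar ends → Omar and Hannah overlap.
Jonas starts after Omar ends; Omar is clear from here.
Jonas starts after Hannah ends; Hannah is clear from here.
Mateo starts before Jonas ends → Jonas and Mateo overlap.
Overlapping pairs: Dmitri & Felix, Dmitri & Ingrid, Dmitri & Nadia, Felix & Nadia, Hannah & Omar, Jonas & Mateo — 6 in total.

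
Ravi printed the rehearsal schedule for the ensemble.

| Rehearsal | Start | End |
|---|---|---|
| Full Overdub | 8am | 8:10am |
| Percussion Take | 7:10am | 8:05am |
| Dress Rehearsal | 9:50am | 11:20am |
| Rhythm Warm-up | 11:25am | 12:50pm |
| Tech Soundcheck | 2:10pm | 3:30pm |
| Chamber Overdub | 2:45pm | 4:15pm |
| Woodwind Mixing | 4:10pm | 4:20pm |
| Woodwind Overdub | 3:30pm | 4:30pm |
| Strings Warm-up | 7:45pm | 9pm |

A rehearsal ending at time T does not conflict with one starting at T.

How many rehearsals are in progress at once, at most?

Sort all start/end points and keep a running count:
7:10am start Percussion Take → 1
8am start Full Overdub → 2
8:05am end Percussion Take → 1
8:10am end Full Overdub → 0
9:50am start Dress Rehearsal → 1
11:20am end Dress Rehearsal → 0
11:25am start Rhythm Warm-up → 1
12:50pm end Rhythm Warm-up → 0
2:10pm start Tech Soundcheck → 1
2:45pm start Chamber Overdub → 2
3:30pm end Tech Soundcheck → 1
3:30pm start Woodwind Overdub → 2
4:10pm start Woodwind Mixing → 3
4:15pm end Chamber Overdub → 2
4:20pm end Woodwind Mixing → 1
4:30pm end Woodwind Overdub → 0
7:45pm start Strings Warm-up → 1
9pm end Strings Warm-up → 0
Peak is 3, at 4:10pm (Chamber Overdub, Woodwind Mixing, Woodwind Overdub).

3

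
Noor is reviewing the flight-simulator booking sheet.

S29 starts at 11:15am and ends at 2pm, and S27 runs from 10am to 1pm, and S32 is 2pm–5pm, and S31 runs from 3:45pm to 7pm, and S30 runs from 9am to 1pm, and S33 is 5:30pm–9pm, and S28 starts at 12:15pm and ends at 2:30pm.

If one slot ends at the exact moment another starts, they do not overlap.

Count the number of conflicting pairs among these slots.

Two intervals overlap when each starts before the other ends.
Sorted by start: S30, S27, S29, S28, S32, S31, S33.
S27 starts before S30 ends → S30 and S27 overlap.
S29 starts before S30 ends → S30 and S29 overlap.
S28 starts before S30 ends → S30 and S28 overlap.
S32 starts after S30 ends, so S30 has no further overlaps.
S29 starts before S27 ends → S27 and S29 overlap.
S28 starts before S27 ends → S27 and S28 overlap.
S32 starts after S27 ends, so S27 has no further overlaps.
S28 starts before S29 ends → S29 and S28 overlap.
S32 starts exactly when S29 ends (back-to-back, no overlap), so S29 has no further overlaps.
S32 starts before S28 ends → S28 and S32 overlap.
S31 starts after S28 ends, so S28 has no further overlaps.
S31 starts before S32 ends → S32 and S31 overlap.
S33 starts after S32 ends.
S33 starts before S31 ends → S31 and S33 overlap.
Overlapping pairs: S27 & S28, S27 & S29, S27 & S30, S28 & S29, S28 & S30, S28 & S32, S29 & S30, S31 & S32, S31 & S33 — 9 in total.

9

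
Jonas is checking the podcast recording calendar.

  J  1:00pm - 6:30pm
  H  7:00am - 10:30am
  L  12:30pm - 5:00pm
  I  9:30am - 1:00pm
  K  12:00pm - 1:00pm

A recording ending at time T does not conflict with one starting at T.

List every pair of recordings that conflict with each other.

H & I, I & K, I & L, J & L, K & L

Check each pair: they overlap iff neither finishes before the other starts.
Sorted by start: H, I, K, L, J.
I starts before H ends → H and I overlap.
K starts after H ends — done with H.
K starts before I ends → I and K overlap.
L starts before I ends → I and L overlap.
J starts exactly when I ends (back-to-back, no overlap).
L starts before K ends → K and L overlap.
J starts exactly when K ends (back-to-back, no overlap).
J starts before L ends → L and J overlap.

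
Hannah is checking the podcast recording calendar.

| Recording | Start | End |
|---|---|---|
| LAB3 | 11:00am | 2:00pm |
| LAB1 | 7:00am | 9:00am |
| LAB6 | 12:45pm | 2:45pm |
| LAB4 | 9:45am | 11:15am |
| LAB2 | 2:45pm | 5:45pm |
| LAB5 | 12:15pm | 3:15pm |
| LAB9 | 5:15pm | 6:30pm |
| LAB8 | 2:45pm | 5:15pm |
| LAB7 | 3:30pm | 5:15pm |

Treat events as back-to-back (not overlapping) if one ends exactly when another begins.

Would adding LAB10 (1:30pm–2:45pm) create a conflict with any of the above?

Yes — it overlaps LAB3, LAB5, LAB6

LAB1: ends 9:00am at or before LAB10 starts 1:30pm → clear.
LAB4: ends 11:15am at or before LAB10 starts 1:30pm → clear.
LAB3: starts 11:00am before LAB10 ends 2:45pm, and ends 2:00pm after LAB10 starts 1:30pm → overlap.
LAB5: starts 12:15pm before LAB10 ends 2:45pm, and ends 3:15pm after LAB10 starts 1:30pm → overlap.
LAB6: starts 12:45pm before LAB10 ends 2:45pm, and ends 2:45pm after LAB10 starts 1:30pm → overlap.
LAB2: starts 2:45pm at or after LAB10 ends 2:45pm → clear.
LAB8: starts 2:45pm at or after LAB10 ends 2:45pm → clear.
LAB7: starts 3:30pm at or after LAB10 ends 2:45pm → clear.
LAB9: starts 5:15pm at or after LAB10 ends 2:45pm → clear.
LAB10 overlaps LAB3, LAB5, LAB6.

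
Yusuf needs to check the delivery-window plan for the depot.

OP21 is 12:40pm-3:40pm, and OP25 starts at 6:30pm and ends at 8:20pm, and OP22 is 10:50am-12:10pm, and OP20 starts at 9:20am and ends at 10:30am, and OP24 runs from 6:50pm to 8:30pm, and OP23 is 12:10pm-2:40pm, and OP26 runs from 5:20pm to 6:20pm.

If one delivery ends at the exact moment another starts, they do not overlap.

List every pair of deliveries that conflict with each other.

OP21 & OP23, OP24 & OP25

Sorted by start: OP20, OP22, OP23, OP21, OP26, OP25, OP24.
OP22 starts after OP20 ends; OP20 is clear from here.
OP23 starts exactly when OP22 ends (back-to-back, no overlap); OP22 is clear from here.
OP21 starts before OP23 ends → OP23 and OP21 overlap.
OP26 starts after OP23 ends; OP23 is clear from here.
OP26 starts after OP21 ends; OP21 is clear from here.
OP25 starts after OP26 ends; OP26 is clear from here.
OP24 starts before OP25 ends → OP25 and OP24 overlap.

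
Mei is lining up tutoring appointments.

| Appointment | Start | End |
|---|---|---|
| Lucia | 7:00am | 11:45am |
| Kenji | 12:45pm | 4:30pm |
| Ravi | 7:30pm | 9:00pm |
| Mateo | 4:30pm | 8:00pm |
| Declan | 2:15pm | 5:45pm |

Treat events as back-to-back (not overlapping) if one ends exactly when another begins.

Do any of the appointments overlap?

Yes

Sorted by start: Lucia, Kenji, Declan, Mateo, Ravi.
Kenji starts after Lucia ends; Lucia is clear from here.
Declan starts before Kenji ends → Kenji and Declan overlap.
That's a conflict, so the schedule is not conflict-free.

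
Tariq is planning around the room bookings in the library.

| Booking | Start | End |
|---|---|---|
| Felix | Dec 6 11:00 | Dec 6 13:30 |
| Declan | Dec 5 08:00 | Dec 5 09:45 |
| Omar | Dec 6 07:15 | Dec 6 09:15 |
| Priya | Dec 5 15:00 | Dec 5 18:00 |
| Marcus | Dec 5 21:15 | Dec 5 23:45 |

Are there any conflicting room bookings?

No

Sorted by start: Declan, Priya, Marcus, Omar, Felix.
Priya starts after Declan ends, so nothing later overlaps Declan either.
Marcus starts after Priya ends, so nothing later overlaps Priya either.
Omar starts after Marcus ends, so nothing later overlaps Marcus either.
Felix starts after Omar ends.
Every pair is clear; the schedule has no overlaps.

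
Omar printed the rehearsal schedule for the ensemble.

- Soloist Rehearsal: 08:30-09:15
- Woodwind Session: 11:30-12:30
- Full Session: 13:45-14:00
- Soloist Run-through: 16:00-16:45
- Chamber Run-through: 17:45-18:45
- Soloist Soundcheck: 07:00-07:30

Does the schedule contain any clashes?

Sorted by start: Soloist Soundcheck, Soloist Rehearsal, Woodwind Session, Full Session, Soloist Run-through, Chamber Run-through.
Soloist Rehearsal starts after Soloist Soundcheck ends, so Soloist Soundcheck has no further overlaps.
Woodwind Session starts after Soloist Rehearsal ends, so Soloist Rehearsal has no further overlaps.
Full Session starts after Woodwind Session ends, so Woodwind Session has no further overlaps.
Soloist Run-through starts after Full Session ends, so Full Session has no further overlaps.
Chamber Run-through starts after Soloist Run-through ends.
Every pair is clear; the schedule has no overlaps.

No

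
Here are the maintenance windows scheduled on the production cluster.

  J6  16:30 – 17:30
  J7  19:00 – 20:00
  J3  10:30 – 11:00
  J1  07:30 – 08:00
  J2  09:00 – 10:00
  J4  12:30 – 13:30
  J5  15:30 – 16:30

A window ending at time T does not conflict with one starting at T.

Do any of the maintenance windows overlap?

Sorted by start: J1, J2, J3, J4, J5, J6, J7.
J2 starts after J1 ends, so J1 has no further overlaps.
J3 starts after J2 ends, so J2 has no further overlaps.
J4 starts after J3 ends, so J3 has no further overlaps.
J5 starts after J4 ends, so J4 has no further overlaps.
J6 starts exactly when J5 ends (back-to-back, no overlap), so J5 has no further overlaps.
J7 starts after J6 ends.
Every pair is clear; the schedule has no overlaps.

No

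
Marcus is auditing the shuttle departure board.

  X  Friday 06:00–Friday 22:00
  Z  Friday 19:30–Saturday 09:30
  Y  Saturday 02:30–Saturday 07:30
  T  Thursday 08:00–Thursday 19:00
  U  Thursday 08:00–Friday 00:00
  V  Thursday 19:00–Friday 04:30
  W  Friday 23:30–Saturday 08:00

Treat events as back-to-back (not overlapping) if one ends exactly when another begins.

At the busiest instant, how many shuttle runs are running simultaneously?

Sort all start/end points and keep a running count:
Thursday 08:00 start T → 1
Thursday 08:00 start U → 2
Thursday 19:00 end T → 1
Thursday 19:00 start V → 2
Friday 00:00 end U → 1
Friday 04:30 end V → 0
Friday 06:00 start X → 1
Friday 19:30 start Z → 2
Friday 22:00 end X → 1
Friday 23:30 start W → 2
Saturday 02:30 start Y → 3
Saturday 07:30 end Y → 2
Saturday 08:00 end W → 1
Saturday 09:30 end Z → 0
Peak is 3, at Saturday 02:30 (W, Y, Z).

3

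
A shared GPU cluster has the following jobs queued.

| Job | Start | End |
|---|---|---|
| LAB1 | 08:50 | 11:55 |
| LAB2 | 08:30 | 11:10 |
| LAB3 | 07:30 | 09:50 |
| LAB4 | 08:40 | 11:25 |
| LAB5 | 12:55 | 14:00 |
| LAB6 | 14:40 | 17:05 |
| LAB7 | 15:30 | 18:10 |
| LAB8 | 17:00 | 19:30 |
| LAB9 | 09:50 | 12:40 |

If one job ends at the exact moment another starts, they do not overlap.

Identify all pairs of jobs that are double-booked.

LAB1 & LAB2, LAB1 & LAB3, LAB1 & LAB4, LAB1 & LAB9, LAB2 & LAB3, LAB2 & LAB4, LAB2 & LAB9, LAB3 & LAB4, LAB4 & LAB9, LAB6 & LAB7, LAB6 & LAB8, LAB7 & LAB8

Check each pair: they overlap iff neither finishes before the other starts.
Sorted by start: LAB3, LAB2, LAB4, LAB1, LAB9, LAB5, LAB6, LAB7, LAB8.
LAB2 starts before LAB3 ends → LAB3 and LAB2 overlap.
LAB4 starts before LAB3 ends → LAB3 and LAB4 overlap.
LAB1 starts before LAB3 ends → LAB3 and LAB1 overlap.
LAB9 starts exactly when LAB3 ends (back-to-back, no overlap), so LAB3 has no further overlaps.
LAB4 starts before LAB2 ends → LAB2 and LAB4 overlap.
LAB1 starts before LAB2 ends → LAB2 and LAB1 overlap.
LAB9 starts before LAB2 ends → LAB2 and LAB9 overlap.
LAB5 starts after LAB2 ends, so LAB2 has no further overlaps.
LAB1 starts before LAB4 ends → LAB4 and LAB1 overlap.
LAB9 starts before LAB4 ends → LAB4 and LAB9 overlap.
LAB5 starts after LAB4 ends, so LAB4 has no further overlaps.
LAB9 starts before LAB1 ends → LAB1 and LAB9 overlap.
LAB5 starts after LAB1 ends, so LAB1 has no further overlaps.
LAB5 starts after LAB9 ends, so LAB9 has no further overlaps.
LAB6 starts after LAB5 ends, so LAB5 has no further overlaps.
LAB7 starts before LAB6 ends → LAB6 and LAB7 overlap.
LAB8 starts before LAB6 ends → LAB6 and LAB8 overlap.
LAB8 starts before LAB7 ends → LAB7 and LAB8 overlap.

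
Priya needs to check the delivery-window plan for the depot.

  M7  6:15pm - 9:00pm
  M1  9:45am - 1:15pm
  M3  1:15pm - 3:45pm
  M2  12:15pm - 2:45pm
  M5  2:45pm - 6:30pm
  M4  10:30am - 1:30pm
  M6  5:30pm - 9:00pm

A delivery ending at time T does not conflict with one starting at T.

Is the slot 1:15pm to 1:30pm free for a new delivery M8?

M1: ends 1:15pm at or before M8 starts 1:15pm → clear.
M4: starts 10:30am before M8 ends 1:30pm, and ends 1:30pm after M8 starts 1:15pm → overlap.
M2: starts 12:15pm before M8 ends 1:30pm, and ends 2:45pm after M8 starts 1:15pm → overlap.
M3: starts 1:15pm before M8 ends 1:30pm, and ends 3:45pm after M8 starts 1:15pm → overlap.
M5: starts 2:45pm at or after M8 ends 1:30pm → clear.
M6: starts 5:30pm at or after M8 ends 1:30pm → clear.
M7: starts 6:15pm at or after M8 ends 1:30pm → clear.
M8 overlaps M2, M3, M4.

No — it overlaps M2, M3, M4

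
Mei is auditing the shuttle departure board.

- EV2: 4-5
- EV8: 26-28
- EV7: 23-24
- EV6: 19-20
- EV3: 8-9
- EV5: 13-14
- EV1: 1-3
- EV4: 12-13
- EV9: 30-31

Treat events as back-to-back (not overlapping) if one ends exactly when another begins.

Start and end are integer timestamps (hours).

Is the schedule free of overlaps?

Sorted by start: EV1, EV2, EV3, EV4, EV5, EV6, EV7, EV8, EV9.
EV2 starts after EV1 ends, so EV1 has no further overlaps.
EV3 starts after EV2 ends, so EV2 has no further overlaps.
EV4 starts after EV3 ends, so EV3 has no further overlaps.
EV5 starts exactly when EV4 ends (back-to-back, no overlap), so EV4 has no further overlaps.
EV6 starts after EV5 ends, so EV5 has no further overlaps.
EV7 starts after EV6 ends, so EV6 has no further overlaps.
EV8 starts after EV7 ends, so EV7 has no further overlaps.
EV9 starts after EV8 ends.
Every pair is clear; the schedule has no overlaps.

Yes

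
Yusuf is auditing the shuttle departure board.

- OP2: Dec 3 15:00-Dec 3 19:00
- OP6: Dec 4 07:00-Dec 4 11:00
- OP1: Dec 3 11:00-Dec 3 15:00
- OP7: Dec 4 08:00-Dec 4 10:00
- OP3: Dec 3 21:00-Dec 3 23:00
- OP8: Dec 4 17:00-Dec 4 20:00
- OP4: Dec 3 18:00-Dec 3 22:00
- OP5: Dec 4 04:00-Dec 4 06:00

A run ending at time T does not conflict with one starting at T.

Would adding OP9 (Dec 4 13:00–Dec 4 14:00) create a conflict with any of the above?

OP1: ends Dec 3 15:00 at or before OP9 starts Dec 4 13:00 → clear.
OP2: ends Dec 3 19:00 at or before OP9 starts Dec 4 13:00 → clear.
OP4: ends Dec 3 22:00 at or before OP9 starts Dec 4 13:00 → clear.
OP3: ends Dec 3 23:00 at or before OP9 starts Dec 4 13:00 → clear.
OP5: ends Dec 4 06:00 at or before OP9 starts Dec 4 13:00 → clear.
OP6: ends Dec 4 11:00 at or before OP9 starts Dec 4 13:00 → clear.
OP7: ends Dec 4 10:00 at or before OP9 starts Dec 4 13:00 → clear.
OP8: starts Dec 4 17:00 at or after OP9 ends Dec 4 14:00 → clear.

No — it doesn't clash with anything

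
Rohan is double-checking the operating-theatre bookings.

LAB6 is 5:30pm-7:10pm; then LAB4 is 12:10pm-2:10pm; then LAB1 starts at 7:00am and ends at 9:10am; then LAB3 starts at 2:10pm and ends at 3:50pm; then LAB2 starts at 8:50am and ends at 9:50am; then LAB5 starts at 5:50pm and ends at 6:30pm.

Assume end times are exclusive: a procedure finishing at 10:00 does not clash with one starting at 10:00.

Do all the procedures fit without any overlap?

No

Check each pair: they overlap iff neither finishes before the other starts.
Sorted by start: LAB1, LAB2, LAB4, LAB3, LAB6, LAB5.
LAB2 starts before LAB1 ends → LAB1 and LAB2 overlap.
That's a conflict, so the schedule is not conflict-free.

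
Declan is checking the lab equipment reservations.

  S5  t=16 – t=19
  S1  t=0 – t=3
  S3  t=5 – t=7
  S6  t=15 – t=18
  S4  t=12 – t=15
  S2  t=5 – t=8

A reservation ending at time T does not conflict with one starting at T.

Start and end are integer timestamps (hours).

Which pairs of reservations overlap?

Sorted by start: S1, S2, S3, S4, S6, S5.
S2 starts after S1 ends, so nothing later overlaps S1 either.
S3 starts before S2 ends → S2 and S3 overlap.
S4 starts after S2 ends, so nothing later overlaps S2 either.
S4 starts after S3 ends, so nothing later overlaps S3 either.
S6 starts exactly when S4 ends (back-to-back, no overlap), so nothing later overlaps S4 either.
S5 starts before S6 ends → S6 and S5 overlap.

S2 & S3, S5 & S6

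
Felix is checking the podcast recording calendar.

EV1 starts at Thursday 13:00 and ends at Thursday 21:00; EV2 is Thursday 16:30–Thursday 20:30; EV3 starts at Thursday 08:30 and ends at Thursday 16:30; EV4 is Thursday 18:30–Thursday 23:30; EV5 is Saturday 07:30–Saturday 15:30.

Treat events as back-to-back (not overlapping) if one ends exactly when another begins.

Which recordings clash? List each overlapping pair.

Check each pair: they overlap iff neither finishes before the other starts.
Sorted by start: EV3, EV1, EV2, EV4, EV5.
EV1 starts before EV3 ends → EV3 and EV1 overlap.
EV2 starts exactly when EV3 ends (back-to-back, no overlap), so EV3 has no further overlaps.
EV2 starts before EV1 ends → EV1 and EV2 overlap.
EV4 starts before EV1 ends → EV1 and EV4 overlap.
EV5 starts after EV1 ends.
EV4 starts before EV2 ends → EV2 and EV4 overlap.
EV5 starts after EV2 ends.
EV5 starts after EV4 ends.

EV1 & EV2, EV1 & EV3, EV1 & EV4, EV2 & EV4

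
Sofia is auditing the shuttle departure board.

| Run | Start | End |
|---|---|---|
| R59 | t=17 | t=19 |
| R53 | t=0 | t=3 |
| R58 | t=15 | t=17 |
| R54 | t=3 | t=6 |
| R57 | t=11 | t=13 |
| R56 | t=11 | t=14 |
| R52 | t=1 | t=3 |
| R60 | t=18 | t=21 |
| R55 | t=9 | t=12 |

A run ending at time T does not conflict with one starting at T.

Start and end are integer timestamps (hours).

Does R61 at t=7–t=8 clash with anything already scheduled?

R53: ends t=3 at or before R61 starts t=7 → clear.
R52: ends t=3 at or before R61 starts t=7 → clear.
R54: ends t=6 at or before R61 starts t=7 → clear.
R55: starts t=9 at or after R61 ends t=8 → clear.
R56: starts t=11 at or after R61 ends t=8 → clear.
R57: starts t=11 at or after R61 ends t=8 → clear.
R58: starts t=15 at or after R61 ends t=8 → clear.
R59: starts t=17 at or after R61 ends t=8 → clear.
R60: starts t=18 at or after R61 ends t=8 → clear.

No — it doesn't clash with anything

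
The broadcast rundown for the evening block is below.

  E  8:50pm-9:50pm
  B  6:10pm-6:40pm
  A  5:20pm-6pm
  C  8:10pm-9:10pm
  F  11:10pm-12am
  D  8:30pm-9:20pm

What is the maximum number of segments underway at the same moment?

3

Walk through starts and ends in time order (an end at T is processed before a start at T):
5:20pm start A → 1
6pm end A → 0
6:10pm start B → 1
6:40pm end B → 0
8:10pm start C → 1
8:30pm start D → 2
8:50pm start E → 3
9:10pm end C → 2
9:20pm end D → 1
9:50pm end E → 0
11:10pm start F → 1
12am end F → 0
Peak is 3, at 8:50pm (C, D, E).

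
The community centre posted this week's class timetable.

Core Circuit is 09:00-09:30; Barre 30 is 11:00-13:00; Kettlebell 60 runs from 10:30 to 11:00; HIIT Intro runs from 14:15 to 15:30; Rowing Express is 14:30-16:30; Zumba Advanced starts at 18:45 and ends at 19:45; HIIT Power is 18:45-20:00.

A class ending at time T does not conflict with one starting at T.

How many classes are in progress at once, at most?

2

Walk through starts and ends in time order (an end at T is processed before a start at T):
09:00 start Core Circuit → 1
09:30 end Core Circuit → 0
10:30 start Kettlebell 60 → 1
11:00 end Kettlebell 60 → 0
11:00 start Barre 30 → 1
13:00 end Barre 30 → 0
14:15 start HIIT Intro → 1
14:30 start Rowing Express → 2
15:30 end HIIT Intro → 1
16:30 end Rowing Express → 0
18:45 start HIIT Power → 1
18:45 start Zumba Advanced → 2
19:45 end Zumba Advanced → 1
20:00 end HIIT Power → 0
Peak is 2, at 14:30 (HIIT Intro, Rowing Express).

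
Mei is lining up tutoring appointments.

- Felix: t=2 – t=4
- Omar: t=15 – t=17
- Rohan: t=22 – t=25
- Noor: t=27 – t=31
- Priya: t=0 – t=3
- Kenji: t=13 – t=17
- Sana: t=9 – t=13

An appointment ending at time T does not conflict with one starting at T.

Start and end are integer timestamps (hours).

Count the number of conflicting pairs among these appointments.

2

Sorted by start: Priya, Felix, Sana, Kenji, Omar, Rohan, Noor.
Felix starts before Priya ends → Priya and Felix overlap.
Sana starts after Priya ends — done with Priya.
Sana starts after Felix ends — done with Felix.
Kenji starts exactly when Sana ends (back-to-back, no overlap) — done with Sana.
Omar starts before Kenji ends → Kenji and Omar overlap.
Rohan starts after Kenji ends — done with Kenji.
Rohan starts after Omar ends — done with Omar.
Noor starts after Rohan ends.
Overlapping pairs: Felix & Priya, Kenji & Omar — 2 in total.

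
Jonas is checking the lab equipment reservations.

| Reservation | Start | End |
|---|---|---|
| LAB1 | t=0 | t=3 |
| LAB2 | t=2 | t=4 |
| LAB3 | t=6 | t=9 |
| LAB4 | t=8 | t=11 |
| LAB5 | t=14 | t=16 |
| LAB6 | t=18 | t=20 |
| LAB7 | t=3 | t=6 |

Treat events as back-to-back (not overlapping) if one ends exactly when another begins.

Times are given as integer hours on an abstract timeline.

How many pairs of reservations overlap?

3

Sorted by start: LAB1, LAB2, LAB7, LAB3, LAB4, LAB5, LAB6.
LAB2 starts before LAB1 ends → LAB1 and LAB2 overlap.
LAB7 starts exactly when LAB1 ends (back-to-back, no overlap), so LAB1 has no further overlaps.
LAB7 starts before LAB2 ends → LAB2 and LAB7 overlap.
LAB3 starts after LAB2 ends, so LAB2 has no further overlaps.
LAB3 starts exactly when LAB7 ends (back-to-back, no overlap), so LAB7 has no further overlaps.
LAB4 starts before LAB3 ends → LAB3 and LAB4 overlap.
LAB5 starts after LAB3 ends, so LAB3 has no further overlaps.
LAB5 starts after LAB4 ends, so LAB4 has no further overlaps.
LAB6 starts after LAB5 ends.
Overlapping pairs: LAB1 & LAB2, LAB2 & LAB7, LAB3 & LAB4 — 3 in total.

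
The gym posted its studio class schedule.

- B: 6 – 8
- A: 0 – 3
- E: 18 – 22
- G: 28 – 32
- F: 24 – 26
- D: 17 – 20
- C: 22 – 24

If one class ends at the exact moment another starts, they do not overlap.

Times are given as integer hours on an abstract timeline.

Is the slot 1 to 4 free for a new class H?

No — it overlaps A

A: starts 0 before H ends 4, and ends 3 after H starts 1 → overlap.
B: starts 6 at or after H ends 4 → clear.
D: starts 17 at or after H ends 4 → clear.
E: starts 18 at or after H ends 4 → clear.
C: starts 22 at or after H ends 4 → clear.
F: starts 24 at or after H ends 4 → clear.
G: starts 28 at or after H ends 4 → clear.
H overlaps A.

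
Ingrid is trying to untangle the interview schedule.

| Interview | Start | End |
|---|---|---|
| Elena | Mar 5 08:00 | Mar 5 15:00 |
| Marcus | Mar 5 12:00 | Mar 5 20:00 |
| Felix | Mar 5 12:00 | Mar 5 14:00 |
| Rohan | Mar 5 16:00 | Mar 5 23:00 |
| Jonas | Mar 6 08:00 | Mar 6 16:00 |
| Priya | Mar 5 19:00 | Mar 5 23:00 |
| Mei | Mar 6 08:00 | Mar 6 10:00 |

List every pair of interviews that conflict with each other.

Sorted by start: Elena, Marcus, Felix, Rohan, Priya, Jonas, Mei.
Marcus starts before Elena ends → Elena and Marcus overlap.
Felix starts before Elena ends → Elena and Felix overlap.
Rohan starts after Elena ends; Elena is clear from here.
Felix starts before Marcus ends → Marcus and Felix overlap.
Rohan starts before Marcus ends → Marcus and Rohan overlap.
Priya starts before Marcus ends → Marcus and Priya overlap.
Jonas starts after Marcus ends; Marcus is clear from here.
Rohan starts after Felix ends; Felix is clear from here.
Priya starts before Rohan ends → Rohan and Priya overlap.
Jonas starts after Rohan ends; Rohan is clear from here.
Jonas starts after Priya ends; Priya is clear from here.
Mei starts before Jonas ends → Jonas and Mei overlap.

Elena & Felix, Elena & Marcus, Felix & Marcus, Jonas & Mei, Marcus & Priya, Marcus & Rohan, Priya & Rohan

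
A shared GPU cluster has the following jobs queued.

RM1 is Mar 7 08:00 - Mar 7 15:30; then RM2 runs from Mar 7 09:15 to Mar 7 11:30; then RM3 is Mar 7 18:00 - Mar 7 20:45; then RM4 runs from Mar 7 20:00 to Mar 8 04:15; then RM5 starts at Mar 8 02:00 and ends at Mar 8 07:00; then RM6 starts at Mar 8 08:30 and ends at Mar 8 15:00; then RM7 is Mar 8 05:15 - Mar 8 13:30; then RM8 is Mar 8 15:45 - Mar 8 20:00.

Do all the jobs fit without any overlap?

No

Two intervals overlap when each starts before the other ends.
Sorted by start: RM1, RM2, RM3, RM4, RM5, RM7, RM6, RM8.
RM2 starts before RM1 ends → RM1 and RM2 overlap.
That's a conflict, so the schedule is not conflict-free.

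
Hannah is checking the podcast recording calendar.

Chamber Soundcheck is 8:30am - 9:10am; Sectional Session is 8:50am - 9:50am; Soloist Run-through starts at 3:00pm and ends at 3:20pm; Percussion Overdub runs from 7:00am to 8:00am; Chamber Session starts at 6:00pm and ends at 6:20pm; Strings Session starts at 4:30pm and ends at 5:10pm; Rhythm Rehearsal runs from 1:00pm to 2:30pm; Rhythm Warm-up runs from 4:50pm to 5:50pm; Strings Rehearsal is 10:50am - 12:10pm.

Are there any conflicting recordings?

Two intervals overlap when each starts before the other ends.
Sorted by start: Percussion Overdub, Chamber Soundcheck, Sectional Session, Strings Rehearsal, Rhythm Rehearsal, Soloist Run-through, Strings Session, Rhythm Warm-up, Chamber Session.
Chamber Soundcheck starts after Percussion Overdub ends; Percussion Overdub is clear from here.
Sectional Session starts before Chamber Soundcheck ends → Chamber Soundcheck and Sectional Session overlap.
That's a conflict, so the schedule is not conflict-free.

Yes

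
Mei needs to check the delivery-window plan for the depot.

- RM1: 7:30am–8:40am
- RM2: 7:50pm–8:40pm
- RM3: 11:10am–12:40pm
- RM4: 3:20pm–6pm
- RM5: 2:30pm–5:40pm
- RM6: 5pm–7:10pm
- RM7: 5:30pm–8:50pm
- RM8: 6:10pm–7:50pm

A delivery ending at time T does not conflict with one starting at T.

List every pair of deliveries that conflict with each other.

RM2 & RM7, RM4 & RM5, RM4 & RM6, RM4 & RM7, RM5 & RM6, RM5 & RM7, RM6 & RM7, RM6 & RM8, RM7 & RM8

Check each pair: they overlap iff neither finishes before the other starts.
Sorted by start: RM1, RM3, RM5, RM4, RM6, RM7, RM8, RM2.
RM3 starts after RM1 ends, so RM1 has no further overlaps.
RM5 starts after RM3 ends, so RM3 has no further overlaps.
RM4 starts before RM5 ends → RM5 and RM4 overlap.
RM6 starts before RM5 ends → RM5 and RM6 overlap.
RM7 starts before RM5 ends → RM5 and RM7 overlap.
RM8 starts after RM5 ends, so RM5 has no further overlaps.
RM6 starts before RM4 ends → RM4 and RM6 overlap.
RM7 starts before RM4 ends → RM4 and RM7 overlap.
RM8 starts after RM4 ends, so RM4 has no further overlaps.
RM7 starts before RM6 ends → RM6 and RM7 overlap.
RM8 starts before RM6 ends → RM6 and RM8 overlap.
RM2 starts after RM6 ends.
RM8 starts before RM7 ends → RM7 and RM8 overlap.
RM2 starts before RM7 ends → RM7 and RM2 overlap.
RM2 starts exactly when RM8 ends (back-to-back, no overlap).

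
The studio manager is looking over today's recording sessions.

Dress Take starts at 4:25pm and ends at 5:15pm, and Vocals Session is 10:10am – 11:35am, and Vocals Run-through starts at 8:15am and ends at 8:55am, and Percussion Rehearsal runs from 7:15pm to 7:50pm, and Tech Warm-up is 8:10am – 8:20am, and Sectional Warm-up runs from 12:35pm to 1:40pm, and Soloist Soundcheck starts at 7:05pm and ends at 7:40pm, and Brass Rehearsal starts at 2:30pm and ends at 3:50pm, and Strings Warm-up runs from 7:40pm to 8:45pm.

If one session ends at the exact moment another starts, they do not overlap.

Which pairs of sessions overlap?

Sorted by start: Tech Warm-up, Vocals Run-through, Vocals Session, Sectional Warm-up, Brass Rehearsal, Dress Take, Soloist Soundcheck, Percussion Rehearsal, Strings Warm-up.
Vocals Run-through starts before Tech Warm-up ends → Tech Warm-up and Vocals Run-through overlap.
Vocals Session starts after Tech Warm-up ends; Tech Warm-up is clear from here.
Vocals Session starts after Vocals Run-through ends; Vocals Run-through is clear from here.
Sectional Warm-up starts after Vocals Session ends; Vocals Session is clear from here.
Brass Rehearsal starts after Sectional Warm-up ends; Sectional Warm-up is clear from here.
Dress Take starts after Brass Rehearsal ends; Brass Rehearsal is clear from here.
Soloist Soundcheck starts after Dress Take ends; Dress Take is clear from here.
Percussion Rehearsal starts before Soloist Soundcheck ends → Soloist Soundcheck and Percussion Rehearsal overlap.
Strings Warm-up starts exactly when Soloist Soundcheck ends (back-to-back, no overlap).
Strings Warm-up starts before Percussion Rehearsal ends → Percussion Rehearsal and Strings Warm-up overlap.

Percussion Rehearsal & Soloist Soundcheck, Percussion Rehearsal & Strings Warm-up, Tech Warm-up & Vocals Run-through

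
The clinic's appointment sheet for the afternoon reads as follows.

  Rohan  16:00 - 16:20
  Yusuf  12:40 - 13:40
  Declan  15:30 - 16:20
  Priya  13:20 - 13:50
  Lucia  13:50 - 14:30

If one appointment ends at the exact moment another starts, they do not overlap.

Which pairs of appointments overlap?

Declan & Rohan, Priya & Yusuf

Sorted by start: Yusuf, Priya, Lucia, Declan, Rohan.
Priya starts before Yusuf ends → Yusuf and Priya overlap.
Lucia starts after Yusuf ends, so nothing later overlaps Yusuf either.
Lucia starts exactly when Priya ends (back-to-back, no overlap), so nothing later overlaps Priya either.
Declan starts after Lucia ends, so nothing later overlaps Lucia either.
Rohan starts before Declan ends → Declan and Rohan overlap.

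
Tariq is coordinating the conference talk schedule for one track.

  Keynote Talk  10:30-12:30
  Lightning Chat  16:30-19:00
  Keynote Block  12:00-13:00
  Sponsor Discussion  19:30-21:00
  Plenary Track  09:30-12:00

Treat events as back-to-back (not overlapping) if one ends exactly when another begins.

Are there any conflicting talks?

Sorted by start: Plenary Track, Keynote Talk, Keynote Block, Lightning Chat, Sponsor Discussion.
Keynote Talk starts before Plenary Track ends → Plenary Track and Keynote Talk overlap.
That's a conflict, so the schedule is not conflict-free.

Yes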